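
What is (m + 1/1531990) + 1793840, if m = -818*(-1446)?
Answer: 4560225609321/1531990 ≈ 2.9767e+6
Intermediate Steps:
m = 1182828
(m + 1/1531990) + 1793840 = (1182828 + 1/1531990) + 1793840 = 1812080667721/1531990 + 1793840 = 4560225609321/1531990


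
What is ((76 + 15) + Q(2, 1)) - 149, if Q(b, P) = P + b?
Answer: -55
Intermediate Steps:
((76 + 15) + Q(2, 1)) - 149 = ((76 + 15) + (1 + 2)) - 149 = (91 + 3) - 149 = 94 - 149 = -55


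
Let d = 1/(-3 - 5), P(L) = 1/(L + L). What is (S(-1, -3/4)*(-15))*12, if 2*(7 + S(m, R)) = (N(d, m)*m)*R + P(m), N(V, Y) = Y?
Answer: 2745/2 ≈ 1372.5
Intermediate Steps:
P(L) = 1/(2*L)
d = -⅛ (d = 1/(-8) = -⅛ ≈ -0.12500)
S(m, R) = -7 + 1/(4*m) + R*m²/2 (S(m, R) = -7 + ((m*m)*R + 1/(2*m))/2 = -7 + (m²*R + 1/(2*m))/2 = -7 + (R*m² + 1/(2*m))/2 = -7 + (1/(2*m) + R*m²)/2 = -7 + (1/(4*m) + R*m²/2) = -7 + 1/(4*m) + R*m²/2)
(S(-1, -3/4)*(-15))*12 = ((-7 + (¼)/(-1) + (½)*(-3/4)*(-1)²)*(-15))*12 = ((-7 + (¼)*(-1) + (½)*(-3*¼)*1)*(-15))*12 = ((-7 - ¼ + (½)*(-¾)*1)*(-15))*12 = ((-7 - ¼ - 3/8)*(-15))*12 = -61/8*(-15)*12 = (915/8)*12 = 2745/2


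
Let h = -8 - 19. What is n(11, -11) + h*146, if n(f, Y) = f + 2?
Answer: -3929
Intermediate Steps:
h = -27
n(f, Y) = 2 + f
n(11, -11) + h*146 = (2 + 11) - 27*146 = 13 - 3942 = -3929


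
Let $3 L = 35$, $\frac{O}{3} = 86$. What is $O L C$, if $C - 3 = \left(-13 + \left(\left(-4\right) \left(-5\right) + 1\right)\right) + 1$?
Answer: $36120$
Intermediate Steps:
$O = 258$ ($O = 3 \cdot 86 = 258$)
$L = \frac{35}{3}$ ($L = \frac{1}{3} \cdot 35 = \frac{35}{3} \approx 11.667$)
$C = 12$ ($C = 3 + \left(\left(-13 + \left(\left(-4\right) \left(-5\right) + 1\right)\right) + 1\right) = 3 + \left(\left(-13 + \left(20 + 1\right)\right) + 1\right) = 3 + \left(\left(-13 + 21\right) + 1\right) = 3 + \left(8 + 1\right) = 3 + 9 = 12$)
$O L C = 258 \cdot \frac{35}{3} \cdot 12 = 3010 \cdot 12 = 36120$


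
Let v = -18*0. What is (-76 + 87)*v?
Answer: 0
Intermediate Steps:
v = 0
(-76 + 87)*v = (-76 + 87)*0 = 11*0 = 0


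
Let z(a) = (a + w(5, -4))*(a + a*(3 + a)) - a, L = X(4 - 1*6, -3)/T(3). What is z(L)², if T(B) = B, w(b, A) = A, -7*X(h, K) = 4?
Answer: 895445776/85766121 ≈ 10.441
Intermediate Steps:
X(h, K) = -4/7 (X(h, K) = -⅐*4 = -4/7)
L = -4/21 (L = -4/7/3 = -4/7*⅓ = -4/21 ≈ -0.19048)
z(a) = -a + (-4 + a)*(a + a*(3 + a)) (z(a) = (a - 4)*(a + a*(3 + a)) - a = (-4 + a)*(a + a*(3 + a)) - a = -a + (-4 + a)*(a + a*(3 + a)))
z(L)² = (-4*(-17 + (-4/21)²)/21)² = (-4*(-17 + 16/441)/21)² = (-4/21*(-7481/441))² = (29924/9261)² = 895445776/85766121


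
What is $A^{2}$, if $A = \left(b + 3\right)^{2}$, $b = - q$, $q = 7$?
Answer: $256$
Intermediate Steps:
$b = -7$ ($b = \left(-1\right) 7 = -7$)
$A = 16$ ($A = \left(-7 + 3\right)^{2} = \left(-4\right)^{2} = 16$)
$A^{2} = 16^{2} = 256$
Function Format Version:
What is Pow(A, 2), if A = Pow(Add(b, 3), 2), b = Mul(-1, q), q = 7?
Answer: 256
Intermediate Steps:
b = -7 (b = Mul(-1, 7) = -7)
A = 16 (A = Pow(Add(-7, 3), 2) = Pow(-4, 2) = 16)
Pow(A, 2) = Pow(16, 2) = 256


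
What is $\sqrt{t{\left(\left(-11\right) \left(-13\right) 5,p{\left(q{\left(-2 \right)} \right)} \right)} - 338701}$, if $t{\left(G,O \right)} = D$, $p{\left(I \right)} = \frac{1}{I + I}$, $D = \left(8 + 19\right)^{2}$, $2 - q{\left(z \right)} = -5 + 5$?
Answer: $2 i \sqrt{84493} \approx 581.35 i$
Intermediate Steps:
$q{\left(z \right)} = 2$ ($q{\left(z \right)} = 2 - \left(-5 + 5\right) = 2 - 0 = 2 + 0 = 2$)
$D = 729$ ($D = 27^{2} = 729$)
$p{\left(I \right)} = \frac{1}{2 I}$
$t{\left(G,O \right)} = 729$
$\sqrt{t{\left(\left(-11\right) \left(-13\right) 5,p{\left(q{\left(-2 \right)} \right)} \right)} - 338701} = \sqrt{729 - 338701} = \sqrt{-337972} = 2 i \sqrt{84493}$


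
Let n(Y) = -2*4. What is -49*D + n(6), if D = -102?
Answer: 4990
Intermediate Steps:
n(Y) = -8
-49*D + n(6) = -49*(-102) - 8 = 4998 - 8 = 4990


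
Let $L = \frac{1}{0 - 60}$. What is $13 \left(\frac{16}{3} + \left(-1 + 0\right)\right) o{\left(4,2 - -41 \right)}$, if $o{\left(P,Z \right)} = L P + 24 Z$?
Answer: $\frac{2615951}{45} \approx 58132.0$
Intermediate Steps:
$L = - \frac{1}{60}$ ($L = \frac{1}{-60} = - \frac{1}{60} \approx -0.016667$)
$o{\left(P,Z \right)} = 24 Z - \frac{P}{60}$ ($o{\left(P,Z \right)} = - \frac{P}{60} + 24 Z = 24 Z - \frac{P}{60}$)
$13 \left(\frac{16}{3} + \left(-1 + 0\right)\right) o{\left(4,2 - -41 \right)} = 13 \left(\frac{16}{3} + \left(-1 + 0\right)\right) \left(24 \left(2 - -41\right) - \frac{1}{15}\right) = 13 \left(16 \cdot \frac{1}{3} - 1\right) \left(24 \left(2 + 41\right) - \frac{1}{15}\right) = 13 \left(\frac{16}{3} - 1\right) \left(24 \cdot 43 - \frac{1}{15}\right) = 13 \cdot \frac{13}{3} \left(1032 - \frac{1}{15}\right) = \frac{169}{3} \cdot \frac{15479}{15} = \frac{2615951}{45}$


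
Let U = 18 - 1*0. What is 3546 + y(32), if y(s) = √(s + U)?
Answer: 3546 + 5*√2 ≈ 3553.1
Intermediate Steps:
U = 18 (U = 18 + 0 = 18)
y(s) = √(18 + s) (y(s) = √(s + 18) = √(18 + s))
3546 + y(32) = 3546 + √(18 + 32) = 3546 + √50 = 3546 + 5*√2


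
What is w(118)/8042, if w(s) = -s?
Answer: -59/4021 ≈ -0.014673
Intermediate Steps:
w(118)/8042 = -1*118/8042 = -118*1/8042 = -59/4021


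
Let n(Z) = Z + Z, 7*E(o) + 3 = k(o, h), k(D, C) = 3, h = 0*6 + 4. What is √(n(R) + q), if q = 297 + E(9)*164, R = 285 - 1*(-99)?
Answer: √1065 ≈ 32.634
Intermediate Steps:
R = 384 (R = 285 + 99 = 384)
h = 4 (h = 0 + 4 = 4)
E(o) = 0 (E(o) = -3/7 + (⅐)*3 = -3/7 + 3/7 = 0)
n(Z) = 2*Z
q = 297 (q = 297 + 0*164 = 297 + 0 = 297)
√(n(R) + q) = √(2*384 + 297) = √(768 + 297) = √1065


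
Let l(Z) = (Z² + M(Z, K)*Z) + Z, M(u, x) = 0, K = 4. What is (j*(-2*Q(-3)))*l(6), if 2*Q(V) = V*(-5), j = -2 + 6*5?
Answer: -17640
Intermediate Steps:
j = 28 (j = -2 + 30 = 28)
Q(V) = -5*V/2 (Q(V) = (V*(-5))/2 = (-5*V)/2 = -5*V/2)
l(Z) = Z + Z² (l(Z) = (Z² + 0*Z) + Z = (Z² + 0) + Z = Z² + Z = Z + Z²)
(j*(-2*Q(-3)))*l(6) = (28*(-(-5)*(-3)))*(6*(1 + 6)) = (28*(-2*15/2))*(6*7) = (28*(-15))*42 = -420*42 = -17640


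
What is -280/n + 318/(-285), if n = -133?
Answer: 94/95 ≈ 0.98947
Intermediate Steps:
-280/n + 318/(-285) = -280/(-133) + 318/(-285) = -280*(-1/133) + 318*(-1/285) = 40/19 - 106/95 = 94/95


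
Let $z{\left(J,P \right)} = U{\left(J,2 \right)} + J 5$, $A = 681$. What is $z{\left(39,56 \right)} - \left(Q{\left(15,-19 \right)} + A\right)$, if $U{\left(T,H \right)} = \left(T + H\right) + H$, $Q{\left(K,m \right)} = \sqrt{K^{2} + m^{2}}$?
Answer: $-443 - \sqrt{586} \approx -467.21$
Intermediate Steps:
$U{\left(T,H \right)} = T + 2 H$ ($U{\left(T,H \right)} = \left(H + T\right) + H = T + 2 H$)
$z{\left(J,P \right)} = 4 + 6 J$ ($z{\left(J,P \right)} = \left(J + 2 \cdot 2\right) + J 5 = \left(J + 4\right) + 5 J = \left(4 + J\right) + 5 J = 4 + 6 J$)
$z{\left(39,56 \right)} - \left(Q{\left(15,-19 \right)} + A\right) = \left(4 + 6 \cdot 39\right) - \left(\sqrt{15^{2} + \left(-19\right)^{2}} + 681\right) = \left(4 + 234\right) - \left(\sqrt{225 + 361} + 681\right) = 238 - \left(\sqrt{586} + 681\right) = 238 - \left(681 + \sqrt{586}\right) = -443 - \sqrt{586}$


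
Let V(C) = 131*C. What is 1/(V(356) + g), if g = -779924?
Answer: -1/733288 ≈ -1.3637e-6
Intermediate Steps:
1/(V(356) + g) = 1/(131*356 - 779924) = 1/(46636 - 779924) = 1/(-733288) = -1/733288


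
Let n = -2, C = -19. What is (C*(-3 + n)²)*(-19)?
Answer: 9025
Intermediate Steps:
(C*(-3 + n)²)*(-19) = -19*(-3 - 2)²*(-19) = -19*(-5)²*(-19) = -19*25*(-19) = -475*(-19) = 9025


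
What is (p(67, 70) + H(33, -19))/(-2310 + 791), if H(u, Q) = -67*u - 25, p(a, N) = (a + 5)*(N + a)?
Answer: -7628/1519 ≈ -5.0217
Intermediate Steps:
p(a, N) = (5 + a)*(N + a)
H(u, Q) = -25 - 67*u
(p(67, 70) + H(33, -19))/(-2310 + 791) = ((67² + 5*70 + 5*67 + 70*67) + (-25 - 67*33))/(-2310 + 791) = ((4489 + 350 + 335 + 4690) + (-25 - 2211))/(-1519) = (9864 - 2236)*(-1/1519) = 7628*(-1/1519) = -7628/1519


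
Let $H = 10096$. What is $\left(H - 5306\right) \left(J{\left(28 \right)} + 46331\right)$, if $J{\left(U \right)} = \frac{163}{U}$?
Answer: $\frac{3107347245}{14} \approx 2.2195 \cdot 10^{8}$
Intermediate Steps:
$\left(H - 5306\right) \left(J{\left(28 \right)} + 46331\right) = \left(10096 - 5306\right) \left(\frac{163}{28} + 46331\right) = 4790 \left(163 \cdot \frac{1}{28} + 46331\right) = 4790 \left(\frac{163}{28} + 46331\right) = 4790 \cdot \frac{1297431}{28} = \frac{3107347245}{14}$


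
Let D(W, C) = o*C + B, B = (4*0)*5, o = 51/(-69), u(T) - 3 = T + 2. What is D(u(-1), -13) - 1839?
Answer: -42076/23 ≈ -1829.4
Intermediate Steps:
u(T) = 5 + T (u(T) = 3 + (T + 2) = 3 + (2 + T) = 5 + T)
o = -17/23 (o = 51*(-1/69) = -17/23 ≈ -0.73913)
B = 0 (B = 0*5 = 0)
D(W, C) = -17*C/23 (D(W, C) = -17*C/23 + 0 = -17*C/23)
D(u(-1), -13) - 1839 = -17/23*(-13) - 1839 = 221/23 - 1839 = -42076/23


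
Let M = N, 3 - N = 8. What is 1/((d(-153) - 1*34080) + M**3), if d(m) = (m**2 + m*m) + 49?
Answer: 1/12662 ≈ 7.8977e-5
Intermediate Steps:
d(m) = 49 + 2*m**2 (d(m) = (m**2 + m**2) + 49 = 2*m**2 + 49 = 49 + 2*m**2)
N = -5 (N = 3 - 1*8 = 3 - 8 = -5)
M = -5
1/((d(-153) - 1*34080) + M**3) = 1/(((49 + 2*(-153)**2) - 1*34080) + (-5)**3) = 1/(((49 + 2*23409) - 34080) - 125) = 1/(((49 + 46818) - 34080) - 125) = 1/((46867 - 34080) - 125) = 1/(12787 - 125) = 1/12662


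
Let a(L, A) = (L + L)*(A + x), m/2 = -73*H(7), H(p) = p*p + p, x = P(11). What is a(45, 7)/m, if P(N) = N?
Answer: -405/2044 ≈ -0.19814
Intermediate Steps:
x = 11
H(p) = p + p² (H(p) = p² + p = p + p²)
m = -8176 (m = 2*(-511*(1 + 7)) = 2*(-511*8) = 2*(-73*56) = 2*(-4088) = -8176)
a(L, A) = 2*L*(11 + A) (a(L, A) = (L + L)*(A + 11) = (2*L)*(11 + A) = 2*L*(11 + A))
a(45, 7)/m = (2*45*(11 + 7))/(-8176) = (2*45*18)*(-1/8176) = 1620*(-1/8176) = -405/2044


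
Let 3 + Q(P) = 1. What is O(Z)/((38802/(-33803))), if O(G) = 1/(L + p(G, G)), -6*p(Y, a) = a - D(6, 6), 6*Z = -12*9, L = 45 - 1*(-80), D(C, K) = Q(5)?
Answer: -33803/4953722 ≈ -0.0068238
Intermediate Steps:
Q(P) = -2 (Q(P) = -3 + 1 = -2)
D(C, K) = -2
L = 125 (L = 45 + 80 = 125)
Z = -18 (Z = (-12*9)/6 = (⅙)*(-108) = -18)
p(Y, a) = -⅓ - a/6 (p(Y, a) = -(a - 1*(-2))/6 = -(a + 2)/6 = -(2 + a)/6 = -⅓ - a/6)
O(G) = 1/(374/3 - G/6) (O(G) = 1/(125 + (-⅓ - G/6)) = 1/(374/3 - G/6))
O(Z)/((38802/(-33803))) = (-6/(-748 - 18))/((38802/(-33803))) = (-6/(-766))/((38802*(-1/33803))) = (-6*(-1/766))/(-38802/33803) = (3/383)*(-33803/38802) = -33803/4953722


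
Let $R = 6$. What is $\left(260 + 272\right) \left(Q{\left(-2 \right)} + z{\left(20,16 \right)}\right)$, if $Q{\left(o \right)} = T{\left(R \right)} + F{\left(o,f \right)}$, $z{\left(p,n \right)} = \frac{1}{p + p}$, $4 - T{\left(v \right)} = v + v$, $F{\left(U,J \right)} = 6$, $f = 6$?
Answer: $- \frac{10507}{10} \approx -1050.7$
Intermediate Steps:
$T{\left(v \right)} = 4 - 2 v$ ($T{\left(v \right)} = 4 - \left(v + v\right) = 4 - 2 v$)
$z{\left(p,n \right)} = \frac{1}{2 p}$
$Q{\left(o \right)} = -2$ ($Q{\left(o \right)} = \left(4 - 12\right) + 6 = -8 + 6 = -2$)
$\left(260 + 272\right) \left(Q{\left(-2 \right)} + z{\left(20,16 \right)}\right) = \left(260 + 272\right) \left(-2 + \frac{1}{2 \cdot 20}\right) = 532 \left(-2 + \frac{1}{2} \cdot \frac{1}{20}\right) = 532 \left(-2 + \frac{1}{40}\right) = 532 \left(- \frac{79}{40}\right) = - \frac{10507}{10}$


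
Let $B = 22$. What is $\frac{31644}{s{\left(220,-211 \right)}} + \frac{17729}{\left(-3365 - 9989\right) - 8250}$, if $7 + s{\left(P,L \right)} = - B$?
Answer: $- \frac{684151117}{626516} \approx -1092.0$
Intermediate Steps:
$s{\left(P,L \right)} = -29$ ($s{\left(P,L \right)} = -7 - 22 = -29$)
$\frac{31644}{s{\left(220,-211 \right)}} + \frac{17729}{\left(-3365 - 9989\right) - 8250} = \frac{31644}{-29} + \frac{17729}{\left(-3365 - 9989\right) - 8250} = 31644 \left(- \frac{1}{29}\right) + \frac{17729}{-13354 - 8250} = - \frac{31644}{29} + \frac{17729}{-21604} = - \frac{31644}{29} + 17729 \left(- \frac{1}{21604}\right) = - \frac{31644}{29} - \frac{17729}{21604} = - \frac{684151117}{626516}$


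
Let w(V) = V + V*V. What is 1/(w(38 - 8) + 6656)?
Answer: 1/7586 ≈ 0.00013182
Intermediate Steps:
w(V) = V + V²
1/(w(38 - 8) + 6656) = 1/((38 - 8)*(1 + (38 - 8)) + 6656) = 1/(30*(1 + 30) + 6656) = 1/(30*31 + 6656) = 1/(930 + 6656) = 1/7586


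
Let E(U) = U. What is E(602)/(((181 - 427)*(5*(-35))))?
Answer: 43/3075 ≈ 0.013984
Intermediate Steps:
E(602)/(((181 - 427)*(5*(-35)))) = 602/(((181 - 427)*(5*(-35)))) = 602/((-246*(-175))) = 602/43050 = 602*(1/43050) = 43/3075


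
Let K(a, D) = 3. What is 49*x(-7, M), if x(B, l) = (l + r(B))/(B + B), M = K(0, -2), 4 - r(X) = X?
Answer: -49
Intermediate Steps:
r(X) = 4 - X
M = 3
x(B, l) = (4 + l - B)/(2*B) (x(B, l) = (l + (4 - B))/(B + B) = (4 + l - B)/((2*B)) = (4 + l - B)*(1/(2*B)) = (4 + l - B)/(2*B))
49*x(-7, M) = 49*((½)*(4 + 3 - 1*(-7))/(-7)) = 49*((½)*(-⅐)*(4 + 3 + 7)) = 49*((½)*(-⅐)*14) = 49*(-1) = -49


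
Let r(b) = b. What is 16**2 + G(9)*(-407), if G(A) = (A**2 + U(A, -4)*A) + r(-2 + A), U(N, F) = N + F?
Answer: -53875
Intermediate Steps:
U(N, F) = F + N
G(A) = -2 + A + A**2 + A*(-4 + A) (G(A) = (A**2 + (-4 + A)*A) + (-2 + A) = (A**2 + A*(-4 + A)) + (-2 + A) = -2 + A + A**2 + A*(-4 + A))
16**2 + G(9)*(-407) = 16**2 + (-2 - 3*9 + 2*9**2)*(-407) = 256 + (-2 - 27 + 2*81)*(-407) = 256 + (-2 - 27 + 162)*(-407) = 256 + 133*(-407) = 256 - 54131 = -53875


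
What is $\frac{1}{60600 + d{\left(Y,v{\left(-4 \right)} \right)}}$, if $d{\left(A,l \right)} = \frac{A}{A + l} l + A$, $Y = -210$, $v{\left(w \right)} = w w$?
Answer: $\frac{97}{5859510} \approx 1.6554 \cdot 10^{-5}$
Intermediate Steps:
$v{\left(w \right)} = w^{2}$
$d{\left(A,l \right)} = A + \frac{A l}{A + l}$ ($d{\left(A,l \right)} = \frac{A}{A + l} l + A = \frac{A l}{A + l} + A = A + \frac{A l}{A + l}$)
$\frac{1}{60600 + d{\left(Y,v{\left(-4 \right)} \right)}} = \frac{1}{60600 - \frac{210 \left(-210 + 2 \left(-4\right)^{2}\right)}{-210 + \left(-4\right)^{2}}} = \frac{1}{60600 - \frac{210 \left(-210 + 2 \cdot 16\right)}{-210 + 16}} = \frac{1}{60600 - \frac{210 \left(-210 + 32\right)}{-194}} = \frac{1}{60600 - \left(- \frac{105}{97}\right) \left(-178\right)} = \frac{1}{60600 - \frac{18690}{97}} = \frac{1}{\frac{5859510}{97}} = \frac{97}{5859510}$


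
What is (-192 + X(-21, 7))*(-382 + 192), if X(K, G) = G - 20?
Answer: 38950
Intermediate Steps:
X(K, G) = -20 + G
(-192 + X(-21, 7))*(-382 + 192) = (-192 + (-20 + 7))*(-382 + 192) = (-192 - 13)*(-190) = -205*(-190) = 38950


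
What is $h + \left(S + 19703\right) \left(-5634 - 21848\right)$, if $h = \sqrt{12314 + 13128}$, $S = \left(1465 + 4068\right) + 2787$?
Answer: $-770128086 + \sqrt{25442} \approx -7.7013 \cdot 10^{8}$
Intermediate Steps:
$S = 8320$ ($S = 5533 + 2787 = 8320$)
$h = \sqrt{25442} \approx 159.51$
$h + \left(S + 19703\right) \left(-5634 - 21848\right) = \sqrt{25442} + \left(8320 + 19703\right) \left(-5634 - 21848\right) = \sqrt{25442} + 28023 \left(-27482\right) = \sqrt{25442} - 770128086 = -770128086 + \sqrt{25442}$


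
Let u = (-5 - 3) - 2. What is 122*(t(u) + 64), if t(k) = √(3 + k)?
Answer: 7808 + 122*I*√7 ≈ 7808.0 + 322.78*I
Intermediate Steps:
u = -10 (u = -8 - 2 = -10)
122*(t(u) + 64) = 122*(√(3 - 10) + 64) = 122*(√(-7) + 64) = 122*(I*√7 + 64) = 122*(64 + I*√7) = 7808 + 122*I*√7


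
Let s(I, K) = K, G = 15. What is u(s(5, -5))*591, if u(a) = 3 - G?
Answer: -7092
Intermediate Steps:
u(a) = -12 (u(a) = 3 - 1*15 = 3 - 15 = -12)
u(s(5, -5))*591 = -12*591 = -7092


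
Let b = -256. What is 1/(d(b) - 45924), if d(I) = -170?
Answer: -1/46094 ≈ -2.1695e-5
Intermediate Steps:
1/(d(b) - 45924) = 1/(-170 - 45924) = 1/(-46094) = -1/46094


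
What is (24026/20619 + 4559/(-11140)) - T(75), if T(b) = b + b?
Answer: -34280701381/229695660 ≈ -149.24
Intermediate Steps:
T(b) = 2*b
(24026/20619 + 4559/(-11140)) - T(75) = (24026/20619 + 4559/(-11140)) - 2*75 = (24026*(1/20619) + 4559*(-1/11140)) - 1*150 = (24026/20619 - 4559/11140) - 150 = 173647619/229695660 - 150 = -34280701381/229695660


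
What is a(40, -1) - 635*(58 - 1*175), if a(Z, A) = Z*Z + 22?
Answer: 75917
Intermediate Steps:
a(Z, A) = 22 + Z² (a(Z, A) = Z² + 22 = 22 + Z²)
a(40, -1) - 635*(58 - 1*175) = (22 + 40²) - 635*(58 - 1*175) = (22 + 1600) - 635*(58 - 175) = 1622 - 635*(-117) = 1622 + 74295 = 75917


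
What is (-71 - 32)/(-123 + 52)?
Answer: 103/71 ≈ 1.4507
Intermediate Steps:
(-71 - 32)/(-123 + 52) = -103/(-71) = -1/71*(-103) = 103/71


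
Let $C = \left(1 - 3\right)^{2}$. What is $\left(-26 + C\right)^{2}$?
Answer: $484$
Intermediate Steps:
$C = 4$ ($C = \left(-2\right)^{2} = 4$)
$\left(-26 + C\right)^{2} = \left(-26 + 4\right)^{2} = \left(-22\right)^{2} = 484$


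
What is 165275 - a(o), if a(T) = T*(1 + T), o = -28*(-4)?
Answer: 152619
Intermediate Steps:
o = 112
165275 - a(o) = 165275 - 112*(1 + 112) = 165275 - 112*113 = 165275 - 1*12656 = 165275 - 12656 = 152619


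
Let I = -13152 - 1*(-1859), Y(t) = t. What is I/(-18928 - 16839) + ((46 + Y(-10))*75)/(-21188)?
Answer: 35676296/189457799 ≈ 0.18831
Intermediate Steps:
I = -11293 (I = -13152 + 1859 = -11293)
I/(-18928 - 16839) + ((46 + Y(-10))*75)/(-21188) = -11293/(-18928 - 16839) + ((46 - 10)*75)/(-21188) = -11293/(-35767) + (36*75)*(-1/21188) = -11293*(-1/35767) + 2700*(-1/21188) = 11293/35767 - 675/5297 = 35676296/189457799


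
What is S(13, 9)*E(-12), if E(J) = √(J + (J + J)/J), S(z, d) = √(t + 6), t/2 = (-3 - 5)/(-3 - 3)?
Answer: 2*I*√195/3 ≈ 9.3095*I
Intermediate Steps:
t = 8/3 (t = 2*((-3 - 5)/(-3 - 3)) = 2*(-8/(-6)) = 2*(-8*(-⅙)) = 2*(4/3) = 8/3 ≈ 2.6667)
S(z, d) = √78/3 (S(z, d) = √(8/3 + 6) = √(26/3) = √78/3)
E(J) = √(2 + J) (E(J) = √(J + (2*J)/J) = √(J + 2) = √(2 + J))
S(13, 9)*E(-12) = (√78/3)*√(2 - 12) = (√78/3)*√(-10) = (√78/3)*(I*√10) = 2*I*√195/3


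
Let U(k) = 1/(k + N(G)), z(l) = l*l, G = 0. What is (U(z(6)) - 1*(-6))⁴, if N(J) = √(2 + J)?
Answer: 925376582520001/700933979524 - 118638003900*√2/175233494881 ≈ 1319.2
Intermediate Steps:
z(l) = l²
U(k) = 1/(k + √2) (U(k) = 1/(k + √(2 + 0)) = 1/(k + √2))
(U(z(6)) - 1*(-6))⁴ = (1/(6² + √2) - 1*(-6))⁴ = (1/(36 + √2) + 6)⁴ = (6 + 1/(36 + √2))⁴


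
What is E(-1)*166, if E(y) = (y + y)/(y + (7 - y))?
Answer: -332/7 ≈ -47.429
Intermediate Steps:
E(y) = 2*y/7 (E(y) = (2*y)/7 = (2*y)*(⅐) = 2*y/7)
E(-1)*166 = ((2/7)*(-1))*166 = -2/7*166 = -332/7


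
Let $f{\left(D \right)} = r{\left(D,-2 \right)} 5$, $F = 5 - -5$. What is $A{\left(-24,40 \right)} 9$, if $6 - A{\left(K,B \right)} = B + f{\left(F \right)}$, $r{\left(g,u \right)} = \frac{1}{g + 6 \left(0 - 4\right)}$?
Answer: $- \frac{4239}{14} \approx -302.79$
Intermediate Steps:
$r{\left(g,u \right)} = \frac{1}{-24 + g}$ ($r{\left(g,u \right)} = \frac{1}{g + 6 \left(-4\right)} = \frac{1}{g - 24} = \frac{1}{-24 + g}$)
$F = 10$ ($F = 5 + 5 = 10$)
$f{\left(D \right)} = \frac{5}{-24 + D}$ ($f{\left(D \right)} = \frac{1}{-24 + D} 5 = \frac{5}{-24 + D}$)
$A{\left(K,B \right)} = \frac{89}{14} - B$ ($A{\left(K,B \right)} = 6 - \left(B + \frac{5}{-24 + 10}\right) = 6 - \left(B + \frac{5}{-14}\right) = 6 - \left(B + 5 \left(- \frac{1}{14}\right)\right) = 6 - \left(B - \frac{5}{14}\right) = 6 - \left(- \frac{5}{14} + B\right) = \frac{89}{14} - B$)
$A{\left(-24,40 \right)} 9 = \left(\frac{89}{14} - 40\right) 9 = \left(- \frac{471}{14}\right) 9 = - \frac{4239}{14}$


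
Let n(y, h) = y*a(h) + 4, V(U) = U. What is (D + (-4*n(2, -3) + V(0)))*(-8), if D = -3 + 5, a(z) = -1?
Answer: 48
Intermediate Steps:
D = 2
n(y, h) = 4 - y (n(y, h) = y*(-1) + 4 = -y + 4 = 4 - y)
(D + (-4*n(2, -3) + V(0)))*(-8) = (2 + (-4*(4 - 1*2) + 0))*(-8) = (2 + (-4*(4 - 2) + 0))*(-8) = (2 + (-4*2 + 0))*(-8) = (2 + (-8 + 0))*(-8) = (2 - 8)*(-8) = -6*(-8) = 48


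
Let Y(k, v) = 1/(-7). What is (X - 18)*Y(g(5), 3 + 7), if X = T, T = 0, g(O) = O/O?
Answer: 18/7 ≈ 2.5714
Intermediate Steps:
g(O) = 1
Y(k, v) = -⅐
X = 0
(X - 18)*Y(g(5), 3 + 7) = (0 - 18)*(-⅐) = -18*(-⅐) = 18/7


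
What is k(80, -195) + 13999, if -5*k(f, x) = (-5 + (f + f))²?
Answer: 9194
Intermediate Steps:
k(f, x) = -(-5 + 2*f)²/5 (k(f, x) = -(-5 + (f + f))²/5 = -(-5 + 2*f)²/5)
k(80, -195) + 13999 = -(-5 + 2*80)²/5 + 13999 = -(-5 + 160)²/5 + 13999 = -⅕*155² + 13999 = -⅕*24025 + 13999 = -4805 + 13999 = 9194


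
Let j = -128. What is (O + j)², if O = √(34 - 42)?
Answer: 16376 - 512*I*√2 ≈ 16376.0 - 724.08*I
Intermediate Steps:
O = 2*I*√2 (O = √(-8) = 2*I*√2 ≈ 2.8284*I)
(O + j)² = (2*I*√2 - 128)² = (-128 + 2*I*√2)²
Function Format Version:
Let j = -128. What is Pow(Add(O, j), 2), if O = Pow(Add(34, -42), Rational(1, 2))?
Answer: Add(16376, Mul(-512, I, Pow(2, Rational(1, 2)))) ≈ Add(16376., Mul(-724.08, I))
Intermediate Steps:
O = Mul(2, I, Pow(2, Rational(1, 2))) (O = Pow(-8, Rational(1, 2)) = Mul(2, I, Pow(2, Rational(1, 2))) ≈ Mul(2.8284, I))
Pow(Add(O, j), 2) = Pow(Add(Mul(2, I, Pow(2, Rational(1, 2))), -128), 2) = Pow(Add(-128, Mul(2, I, Pow(2, Rational(1, 2)))), 2)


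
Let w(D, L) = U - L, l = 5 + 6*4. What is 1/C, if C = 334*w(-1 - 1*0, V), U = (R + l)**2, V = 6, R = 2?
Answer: 1/318970 ≈ 3.1351e-6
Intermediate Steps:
l = 29 (l = 5 + 24 = 29)
U = 961 (U = (2 + 29)**2 = 31**2 = 961)
w(D, L) = 961 - L
C = 318970 (C = 334*(961 - 1*6) = 334*(961 - 6) = 334*955 = 318970)
1/C = 1/318970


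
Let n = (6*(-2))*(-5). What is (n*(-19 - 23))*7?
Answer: -17640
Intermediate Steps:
n = 60 (n = -12*(-5) = 60)
(n*(-19 - 23))*7 = (60*(-19 - 23))*7 = (60*(-42))*7 = -2520*7 = -17640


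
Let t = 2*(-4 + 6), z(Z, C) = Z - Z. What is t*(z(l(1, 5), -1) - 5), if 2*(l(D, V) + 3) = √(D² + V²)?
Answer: -20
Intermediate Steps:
l(D, V) = -3 + √(D² + V²)/2
z(Z, C) = 0
t = 4 (t = 2*2 = 4)
t*(z(l(1, 5), -1) - 5) = 4*(0 - 5) = 4*(-5) = -20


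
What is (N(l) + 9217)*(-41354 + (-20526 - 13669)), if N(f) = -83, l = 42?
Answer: -690064566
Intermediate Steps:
(N(l) + 9217)*(-41354 + (-20526 - 13669)) = (-83 + 9217)*(-41354 + (-20526 - 13669)) = 9134*(-41354 - 34195) = 9134*(-75549) = -690064566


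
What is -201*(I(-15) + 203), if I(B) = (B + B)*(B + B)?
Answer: -221703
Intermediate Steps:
I(B) = 4*B**2 (I(B) = (2*B)*(2*B) = 4*B**2)
-201*(I(-15) + 203) = -201*(4*(-15)**2 + 203) = -201*(4*225 + 203) = -201*(900 + 203) = -201*1103 = -221703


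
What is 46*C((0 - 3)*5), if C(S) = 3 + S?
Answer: -552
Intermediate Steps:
46*C((0 - 3)*5) = 46*(3 + (0 - 3)*5) = 46*(3 - 3*5) = 46*(3 - 15) = 46*(-12) = -552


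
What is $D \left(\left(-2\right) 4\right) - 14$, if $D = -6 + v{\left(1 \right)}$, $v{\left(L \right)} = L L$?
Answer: $26$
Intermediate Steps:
$v{\left(L \right)} = L^{2}$
$D = -5$ ($D = -6 + 1^{2} = -6 + 1 = -5$)
$D \left(\left(-2\right) 4\right) - 14 = - 5 \left(\left(-2\right) 4\right) - 14 = \left(-5\right) \left(-8\right) - 14 = 40 - 14 = 26$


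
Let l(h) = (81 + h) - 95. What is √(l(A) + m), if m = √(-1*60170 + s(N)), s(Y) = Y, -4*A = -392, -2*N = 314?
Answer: √(84 + 3*I*√6703) ≈ 13.107 + 9.3697*I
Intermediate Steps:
N = -157 (N = -½*314 = -157)
A = 98 (A = -¼*(-392) = 98)
l(h) = -14 + h
m = 3*I*√6703 (m = √(-1*60170 - 157) = √(-60170 - 157) = √(-60327) = 3*I*√6703 ≈ 245.62*I)
√(l(A) + m) = √((-14 + 98) + 3*I*√6703) = √(84 + 3*I*√6703)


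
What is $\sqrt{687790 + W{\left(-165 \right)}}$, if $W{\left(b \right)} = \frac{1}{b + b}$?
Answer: $\frac{\sqrt{74900330670}}{330} \approx 829.33$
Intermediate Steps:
$W{\left(b \right)} = \frac{1}{2 b}$
$\sqrt{687790 + W{\left(-165 \right)}} = \sqrt{687790 + \frac{1}{2 \left(-165\right)}} = \sqrt{687790 + \frac{1}{2} \left(- \frac{1}{165}\right)} = \sqrt{687790 - \frac{1}{330}} = \sqrt{\frac{226970699}{330}} = \frac{\sqrt{74900330670}}{330}$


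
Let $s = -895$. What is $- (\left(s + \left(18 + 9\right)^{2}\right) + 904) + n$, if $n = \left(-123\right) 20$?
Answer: $-3198$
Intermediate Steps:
$n = -2460$
$- (\left(s + \left(18 + 9\right)^{2}\right) + 904) + n = - (\left(-895 + \left(18 + 9\right)^{2}\right) + 904) - 2460 = - (\left(-895 + 27^{2}\right) + 904) - 2460 = - (\left(-895 + 729\right) + 904) - 2460 = - (-166 + 904) - 2460 = \left(-1\right) 738 - 2460 = -738 - 2460 = -3198$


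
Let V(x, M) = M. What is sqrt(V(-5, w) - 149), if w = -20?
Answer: 13*I ≈ 13.0*I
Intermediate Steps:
sqrt(V(-5, w) - 149) = sqrt(-20 - 149) = sqrt(-169) = 13*I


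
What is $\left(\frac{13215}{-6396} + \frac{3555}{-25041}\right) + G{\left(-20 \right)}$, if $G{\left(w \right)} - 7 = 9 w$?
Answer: $- \frac{3117969047}{17795804} \approx -175.21$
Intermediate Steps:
$G{\left(w \right)} = 7 + 9 w$
$\left(\frac{13215}{-6396} + \frac{3555}{-25041}\right) + G{\left(-20 \right)} = \left(\frac{13215}{-6396} + \frac{3555}{-25041}\right) + \left(7 + 9 \left(-20\right)\right) = \left(13215 \left(- \frac{1}{6396}\right) + 3555 \left(- \frac{1}{25041}\right)\right) + \left(7 - 180\right) = \left(- \frac{4405}{2132} - \frac{1185}{8347}\right) - 173 = - \frac{39294955}{17795804} - 173 = - \frac{3117969047}{17795804}$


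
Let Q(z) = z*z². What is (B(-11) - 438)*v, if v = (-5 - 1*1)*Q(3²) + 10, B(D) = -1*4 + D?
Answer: 1976892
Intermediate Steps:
B(D) = -4 + D
Q(z) = z³
v = -4364 (v = (-5 - 1*1)*(3²)³ + 10 = (-5 - 1)*9³ + 10 = -6*729 + 10 = -4374 + 10 = -4364)
(B(-11) - 438)*v = ((-4 - 11) - 438)*(-4364) = (-15 - 438)*(-4364) = -453*(-4364) = 1976892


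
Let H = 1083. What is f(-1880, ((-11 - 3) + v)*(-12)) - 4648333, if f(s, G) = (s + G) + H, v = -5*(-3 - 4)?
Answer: -4649382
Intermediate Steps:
v = 35 (v = -5*(-7) = 35)
f(s, G) = 1083 + G + s (f(s, G) = (s + G) + 1083 = (G + s) + 1083 = 1083 + G + s)
f(-1880, ((-11 - 3) + v)*(-12)) - 4648333 = (1083 + ((-11 - 3) + 35)*(-12) - 1880) - 4648333 = (1083 + (-14 + 35)*(-12) - 1880) - 4648333 = (1083 + 21*(-12) - 1880) - 4648333 = (1083 - 252 - 1880) - 4648333 = -1049 - 4648333 = -4649382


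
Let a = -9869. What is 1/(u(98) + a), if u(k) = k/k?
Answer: -1/9868 ≈ -0.00010134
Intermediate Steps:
u(k) = 1
1/(u(98) + a) = 1/(1 - 9869) = 1/(-9868) = -1/9868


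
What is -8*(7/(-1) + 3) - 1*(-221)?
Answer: 253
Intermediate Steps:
-8*(7/(-1) + 3) - 1*(-221) = -8*(7*(-1) + 3) + 221 = -8*(-7 + 3) + 221 = -8*(-4) + 221 = 32 + 221 = 253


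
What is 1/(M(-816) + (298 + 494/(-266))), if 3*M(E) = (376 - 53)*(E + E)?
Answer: -7/1227911 ≈ -5.7007e-6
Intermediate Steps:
M(E) = 646*E/3 (M(E) = ((376 - 53)*(E + E))/3 = (323*(2*E))/3 = (646*E)/3 = 646*E/3)
1/(M(-816) + (298 + 494/(-266))) = 1/((646/3)*(-816) + (298 + 494/(-266))) = 1/(-175712 + (298 - 1/266*494)) = 1/(-175712 + (298 - 13/7)) = 1/(-175712 + 2073/7) = 1/(-1227911/7) = -7/1227911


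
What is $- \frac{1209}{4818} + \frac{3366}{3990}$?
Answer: $\frac{632971}{1067990} \approx 0.59268$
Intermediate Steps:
$- \frac{1209}{4818} + \frac{3366}{3990} = \left(-1209\right) \frac{1}{4818} + 3366 \cdot \frac{1}{3990} = - \frac{403}{1606} + \frac{561}{665} = \frac{632971}{1067990}$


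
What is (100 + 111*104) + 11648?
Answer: 23292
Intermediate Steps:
(100 + 111*104) + 11648 = (100 + 11544) + 11648 = 11644 + 11648 = 23292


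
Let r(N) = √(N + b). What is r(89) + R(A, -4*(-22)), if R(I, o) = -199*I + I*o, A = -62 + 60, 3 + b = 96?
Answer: 222 + √182 ≈ 235.49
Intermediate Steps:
b = 93 (b = -3 + 96 = 93)
A = -2
r(N) = √(93 + N) (r(N) = √(N + 93) = √(93 + N))
r(89) + R(A, -4*(-22)) = √(93 + 89) - 2*(-199 - 4*(-22)) = √182 - 2*(-199 + 88) = √182 - 2*(-111) = √182 + 222 = 222 + √182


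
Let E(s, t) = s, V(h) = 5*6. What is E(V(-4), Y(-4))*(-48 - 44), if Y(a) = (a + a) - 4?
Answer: -2760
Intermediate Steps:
Y(a) = -4 + 2*a (Y(a) = 2*a - 4 = -4 + 2*a)
V(h) = 30
E(V(-4), Y(-4))*(-48 - 44) = 30*(-48 - 44) = 30*(-92) = -2760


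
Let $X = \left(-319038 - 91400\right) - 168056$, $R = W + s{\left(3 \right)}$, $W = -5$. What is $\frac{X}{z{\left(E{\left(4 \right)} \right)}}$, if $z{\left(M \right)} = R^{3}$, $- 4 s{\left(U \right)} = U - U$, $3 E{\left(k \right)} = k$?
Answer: $\frac{578494}{125} \approx 4628.0$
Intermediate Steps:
$E{\left(k \right)} = \frac{k}{3}$
$s{\left(U \right)} = 0$ ($s{\left(U \right)} = - \frac{U - U}{4} = \left(- \frac{1}{4}\right) 0 = 0$)
$R = -5$ ($R = -5 + 0 = -5$)
$X = -578494$ ($X = -410438 - 168056 = -578494$)
$z{\left(M \right)} = -125$ ($z{\left(M \right)} = \left(-5\right)^{3} = -125$)
$\frac{X}{z{\left(E{\left(4 \right)} \right)}} = - \frac{578494}{-125} = \left(-578494\right) \left(- \frac{1}{125}\right) = \frac{578494}{125}$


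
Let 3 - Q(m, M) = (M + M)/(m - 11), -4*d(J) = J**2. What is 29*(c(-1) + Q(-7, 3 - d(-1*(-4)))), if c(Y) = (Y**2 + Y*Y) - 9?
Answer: -841/9 ≈ -93.444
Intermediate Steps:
c(Y) = -9 + 2*Y**2 (c(Y) = (Y**2 + Y**2) - 9 = 2*Y**2 - 9 = -9 + 2*Y**2)
d(J) = -J**2/4
Q(m, M) = 3 - 2*M/(-11 + m) (Q(m, M) = 3 - (M + M)/(m - 11) = 3 - 2*M/(-11 + m))
29*(c(-1) + Q(-7, 3 - d(-1*(-4)))) = 29*((-9 + 2*(-1)**2) + (-33 - 2*(3 - (-1)*(-1*(-4))**2/4) + 3*(-7))/(-11 - 7)) = 29*((-9 + 2*1) + (-33 - 2*(3 - (-1)*4**2/4) - 21)/(-18)) = 29*((-9 + 2) - (-33 - 2*(3 - (-1)*16/4) - 21)/18) = 29*(-7 - (-33 - 2*(3 - 1*(-4)) - 21)/18) = 29*(-7 - (-33 - 2*(3 + 4) - 21)/18) = 29*(-7 - (-33 - 2*7 - 21)/18) = 29*(-7 - (-33 - 14 - 21)/18) = 29*(-7 - 1/18*(-68)) = 29*(-7 + 34/9) = 29*(-29/9) = -841/9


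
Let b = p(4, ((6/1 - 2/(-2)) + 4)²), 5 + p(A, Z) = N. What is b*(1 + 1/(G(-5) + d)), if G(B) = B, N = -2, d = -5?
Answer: -63/10 ≈ -6.3000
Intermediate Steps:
p(A, Z) = -7 (p(A, Z) = -5 - 2 = -7)
b = -7
b*(1 + 1/(G(-5) + d)) = -7*(1 + 1/(-5 - 5)) = -7*(1 + 1/(-10)) = -7*(1 - ⅒) = -7*9/10 = -63/10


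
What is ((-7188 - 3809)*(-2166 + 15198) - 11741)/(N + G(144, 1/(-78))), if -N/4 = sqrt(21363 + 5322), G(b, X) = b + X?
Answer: 125554968863610/2471489279 + 10463845682160*sqrt(2965)/2471489279 ≈ 2.8134e+5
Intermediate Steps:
G(b, X) = X + b
N = -12*sqrt(2965) (N = -4*sqrt(21363 + 5322) = -12*sqrt(2965) ≈ -653.42)
((-7188 - 3809)*(-2166 + 15198) - 11741)/(N + G(144, 1/(-78))) = ((-7188 - 3809)*(-2166 + 15198) - 11741)/(-12*sqrt(2965) + (1/(-78) + 144)) = (-10997*13032 - 11741)/(-12*sqrt(2965) + (-1/78 + 144)) = (-143312904 - 11741)/(-12*sqrt(2965) + 11231/78) = -143324645/(11231/78 - 12*sqrt(2965))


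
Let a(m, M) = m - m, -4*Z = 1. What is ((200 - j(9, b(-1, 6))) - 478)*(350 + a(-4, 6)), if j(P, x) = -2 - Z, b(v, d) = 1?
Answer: -193375/2 ≈ -96688.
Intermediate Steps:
Z = -1/4 (Z = -1/4*1 = -1/4 ≈ -0.25000)
a(m, M) = 0
j(P, x) = -7/4 (j(P, x) = -2 - 1*(-1/4) = -2 + 1/4 = -7/4)
((200 - j(9, b(-1, 6))) - 478)*(350 + a(-4, 6)) = ((200 - 1*(-7/4)) - 478)*(350 + 0) = ((200 + 7/4) - 478)*350 = (807/4 - 478)*350 = -1105/4*350 = -193375/2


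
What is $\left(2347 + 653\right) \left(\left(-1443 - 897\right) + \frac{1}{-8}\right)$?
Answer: $-7020375$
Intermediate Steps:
$\left(2347 + 653\right) \left(\left(-1443 - 897\right) + \frac{1}{-8}\right) = 3000 \left(\left(-1443 - 897\right) - \frac{1}{8}\right) = 3000 \left(-2340 - \frac{1}{8}\right) = 3000 \left(- \frac{18721}{8}\right) = -7020375$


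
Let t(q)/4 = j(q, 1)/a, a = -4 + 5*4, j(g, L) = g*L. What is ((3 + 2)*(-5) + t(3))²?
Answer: 9409/16 ≈ 588.06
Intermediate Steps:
j(g, L) = L*g
a = 16 (a = -4 + 20 = 16)
t(q) = q/4 (t(q) = 4*((1*q)/16) = 4*(q*(1/16)) = 4*(q/16) = q/4)
((3 + 2)*(-5) + t(3))² = ((3 + 2)*(-5) + (¼)*3)² = (5*(-5) + ¾)² = (-25 + ¾)² = (-97/4)² = 9409/16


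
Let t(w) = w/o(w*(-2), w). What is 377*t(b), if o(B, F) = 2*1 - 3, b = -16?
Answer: 6032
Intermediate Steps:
o(B, F) = -1 (o(B, F) = 2 - 3 = -1)
t(w) = -w (t(w) = w/(-1) = w*(-1) = -w)
377*t(b) = 377*(-1*(-16)) = 377*16 = 6032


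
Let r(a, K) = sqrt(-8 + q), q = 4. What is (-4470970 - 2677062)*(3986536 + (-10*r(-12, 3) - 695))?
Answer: -28490919014912 + 142960640*I ≈ -2.8491e+13 + 1.4296e+8*I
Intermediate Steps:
r(a, K) = 2*I (r(a, K) = sqrt(-8 + 4) = sqrt(-4) = 2*I)
(-4470970 - 2677062)*(3986536 + (-10*r(-12, 3) - 695)) = (-4470970 - 2677062)*(3986536 + (-20*I - 695)) = -7148032*(3986536 + (-20*I - 695)) = -7148032*(3986536 + (-695 - 20*I)) = -7148032*(3985841 - 20*I) = -28490919014912 + 142960640*I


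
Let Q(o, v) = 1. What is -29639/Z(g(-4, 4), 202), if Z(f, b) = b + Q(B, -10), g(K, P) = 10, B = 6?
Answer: -29639/203 ≈ -146.00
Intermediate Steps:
Z(f, b) = 1 + b (Z(f, b) = b + 1 = 1 + b)
-29639/Z(g(-4, 4), 202) = -29639/(1 + 202) = -29639/203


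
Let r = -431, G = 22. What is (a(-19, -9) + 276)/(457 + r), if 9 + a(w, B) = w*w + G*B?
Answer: 215/13 ≈ 16.538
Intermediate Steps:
a(w, B) = -9 + w**2 + 22*B (a(w, B) = -9 + (w*w + 22*B) = -9 + (w**2 + 22*B) = -9 + w**2 + 22*B)
(a(-19, -9) + 276)/(457 + r) = ((-9 + (-19)**2 + 22*(-9)) + 276)/(457 - 431) = ((-9 + 361 - 198) + 276)/26 = (154 + 276)*(1/26) = 430*(1/26) = 215/13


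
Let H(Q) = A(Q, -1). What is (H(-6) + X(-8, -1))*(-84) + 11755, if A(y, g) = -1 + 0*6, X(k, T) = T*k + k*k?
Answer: 5791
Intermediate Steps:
X(k, T) = k² + T*k (X(k, T) = T*k + k² = k² + T*k)
A(y, g) = -1 (A(y, g) = -1 + 0 = -1)
H(Q) = -1
(H(-6) + X(-8, -1))*(-84) + 11755 = (-1 - 8*(-1 - 8))*(-84) + 11755 = (-1 - 8*(-9))*(-84) + 11755 = (-1 + 72)*(-84) + 11755 = 71*(-84) + 11755 = -5964 + 11755 = 5791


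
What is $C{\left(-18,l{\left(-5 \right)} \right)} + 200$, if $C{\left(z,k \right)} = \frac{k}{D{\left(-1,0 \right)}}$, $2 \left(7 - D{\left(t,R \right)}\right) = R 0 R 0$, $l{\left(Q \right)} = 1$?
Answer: $\frac{1401}{7} \approx 200.14$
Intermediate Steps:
$D{\left(t,R \right)} = 7$ ($D{\left(t,R \right)} = 7 - \frac{R 0 R 0}{2} = 7 - \frac{0 R 0}{2} = 7 - \frac{0 \cdot 0}{2} = 7 - 0 = 7 + 0 = 7$)
$C{\left(z,k \right)} = \frac{k}{7}$
$C{\left(-18,l{\left(-5 \right)} \right)} + 200 = \frac{1}{7} \cdot 1 + 200 = \frac{1}{7} + 200 = \frac{1401}{7}$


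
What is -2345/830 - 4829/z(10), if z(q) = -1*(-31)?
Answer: -816153/5146 ≈ -158.60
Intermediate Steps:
z(q) = 31
-2345/830 - 4829/z(10) = -2345/830 - 4829/31 = -2345*1/830 - 4829*1/31 = -469/166 - 4829/31 = -816153/5146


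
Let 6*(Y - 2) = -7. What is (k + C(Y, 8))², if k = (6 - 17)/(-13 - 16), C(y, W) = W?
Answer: 59049/841 ≈ 70.213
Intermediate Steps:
Y = ⅚ (Y = 2 + (⅙)*(-7) = 2 - 7/6 = ⅚ ≈ 0.83333)
k = 11/29 (k = -11/(-29) = -11*(-1/29) = 11/29 ≈ 0.37931)
(k + C(Y, 8))² = (11/29 + 8)² = (243/29)² = 59049/841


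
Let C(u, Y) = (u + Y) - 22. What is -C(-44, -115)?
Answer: 181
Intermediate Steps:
C(u, Y) = -22 + Y + u (C(u, Y) = (Y + u) - 22 = -22 + Y + u)
-C(-44, -115) = -(-22 - 115 - 44) = -1*(-181) = 181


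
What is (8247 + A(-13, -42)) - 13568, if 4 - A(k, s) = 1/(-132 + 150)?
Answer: -95707/18 ≈ -5317.1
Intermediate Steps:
A(k, s) = 71/18 (A(k, s) = 4 - 1/(-132 + 150) = 4 - 1/18 = 71/18)
(8247 + A(-13, -42)) - 13568 = (8247 + 71/18) - 13568 = 148517/18 - 13568 = -95707/18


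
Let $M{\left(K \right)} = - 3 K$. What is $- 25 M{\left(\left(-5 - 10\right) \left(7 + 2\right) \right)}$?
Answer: $-10125$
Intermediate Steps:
$- 25 M{\left(\left(-5 - 10\right) \left(7 + 2\right) \right)} = - 25 \left(- 3 \left(-5 - 10\right) \left(7 + 2\right)\right) = - 25 \left(- 3 \left(\left(-15\right) 9\right)\right) = - 25 \left(\left(-3\right) \left(-135\right)\right) = \left(-25\right) 405 = -10125$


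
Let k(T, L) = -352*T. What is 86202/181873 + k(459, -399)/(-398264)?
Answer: 7964501274/9054183559 ≈ 0.87965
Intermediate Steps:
86202/181873 + k(459, -399)/(-398264) = 86202/181873 - 352*459/(-398264) = 86202*(1/181873) - 161568*(-1/398264) = 86202/181873 + 20196/49783 = 7964501274/9054183559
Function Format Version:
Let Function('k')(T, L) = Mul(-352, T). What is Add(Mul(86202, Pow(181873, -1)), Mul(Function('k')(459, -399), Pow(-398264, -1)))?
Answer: Rational(7964501274, 9054183559) ≈ 0.87965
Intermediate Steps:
Add(Mul(86202, Pow(181873, -1)), Mul(Function('k')(459, -399), Pow(-398264, -1))) = Add(Mul(86202, Pow(181873, -1)), Mul(Mul(-352, 459), Pow(-398264, -1))) = Add(Mul(86202, Rational(1, 181873)), Mul(-161568, Rational(-1, 398264))) = Add(Rational(86202, 181873), Rational(20196, 49783)) = Rational(7964501274, 9054183559)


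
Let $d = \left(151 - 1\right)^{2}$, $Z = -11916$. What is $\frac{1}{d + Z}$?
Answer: $\frac{1}{10584} \approx 9.4482 \cdot 10^{-5}$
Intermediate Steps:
$d = 22500$ ($d = 150^{2} = 22500$)
$\frac{1}{d + Z} = \frac{1}{22500 - 11916} = \frac{1}{10584}$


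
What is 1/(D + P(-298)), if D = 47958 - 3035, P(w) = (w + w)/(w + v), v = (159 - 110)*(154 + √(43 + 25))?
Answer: 588155948005/26421681137633723 - 14602*√17/26421681137633723 ≈ 2.2260e-5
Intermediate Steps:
v = 7546 + 98*√17 (v = 49*(154 + √68) = 49*(154 + 2*√17) = 7546 + 98*√17 ≈ 7950.1)
P(w) = 2*w/(7546 + w + 98*√17) (P(w) = (w + w)/(w + (7546 + 98*√17)) = (2*w)/(7546 + w + 98*√17) = 2*w/(7546 + w + 98*√17))
D = 44923
1/(D + P(-298)) = 1/(44923 + 2*(-298)/(7546 - 298 + 98*√17)) = 1/(44923 + 2*(-298)/(7248 + 98*√17)) = 1/(44923 - 596/(7248 + 98*√17))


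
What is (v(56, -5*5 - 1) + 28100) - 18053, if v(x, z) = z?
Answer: 10021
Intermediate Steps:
(v(56, -5*5 - 1) + 28100) - 18053 = ((-5*5 - 1) + 28100) - 18053 = ((-25 - 1) + 28100) - 18053 = (-26 + 28100) - 18053 = 28074 - 18053 = 10021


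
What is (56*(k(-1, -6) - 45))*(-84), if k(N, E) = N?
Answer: 216384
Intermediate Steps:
(56*(k(-1, -6) - 45))*(-84) = (56*(-1 - 45))*(-84) = (56*(-46))*(-84) = -2576*(-84) = 216384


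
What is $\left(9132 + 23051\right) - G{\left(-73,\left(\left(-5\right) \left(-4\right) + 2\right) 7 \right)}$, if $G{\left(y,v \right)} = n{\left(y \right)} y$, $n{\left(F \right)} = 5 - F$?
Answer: $37877$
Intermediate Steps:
$G{\left(y,v \right)} = y \left(5 - y\right)$ ($G{\left(y,v \right)} = \left(5 - y\right) y = y \left(5 - y\right)$)
$\left(9132 + 23051\right) - G{\left(-73,\left(\left(-5\right) \left(-4\right) + 2\right) 7 \right)} = \left(9132 + 23051\right) - - 73 \left(5 - -73\right) = 32183 - - 73 \left(5 + 73\right) = 32183 - \left(-73\right) 78 = 32183 - -5694 = 32183 + 5694 = 37877$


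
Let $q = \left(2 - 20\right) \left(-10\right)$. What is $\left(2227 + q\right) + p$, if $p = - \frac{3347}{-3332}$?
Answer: $\frac{8023471}{3332} \approx 2408.0$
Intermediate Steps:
$q = 180$ ($q = \left(-18\right) \left(-10\right) = 180$)
$p = \frac{3347}{3332}$ ($p = \left(-3347\right) \left(- \frac{1}{3332}\right) = \frac{3347}{3332} \approx 1.0045$)
$\left(2227 + q\right) + p = \left(2227 + 180\right) + \frac{3347}{3332} = 2407 + \frac{3347}{3332} = \frac{8023471}{3332}$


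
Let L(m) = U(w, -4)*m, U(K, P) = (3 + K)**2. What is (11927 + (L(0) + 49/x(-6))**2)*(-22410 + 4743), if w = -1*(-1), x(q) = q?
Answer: -847570399/4 ≈ -2.1189e+8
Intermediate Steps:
w = 1
L(m) = 16*m (L(m) = (3 + 1)**2*m = 4**2*m = 16*m)
(11927 + (L(0) + 49/x(-6))**2)*(-22410 + 4743) = (11927 + (16*0 + 49/(-6))**2)*(-22410 + 4743) = (11927 + (0 + 49*(-1/6))**2)*(-17667) = (11927 + (0 - 49/6)**2)*(-17667) = (11927 + (-49/6)**2)*(-17667) = (11927 + 2401/36)*(-17667) = (431773/36)*(-17667) = -847570399/4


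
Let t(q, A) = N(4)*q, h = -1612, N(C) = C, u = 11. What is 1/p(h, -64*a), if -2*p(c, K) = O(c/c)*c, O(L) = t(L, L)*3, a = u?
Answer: 1/9672 ≈ 0.00010339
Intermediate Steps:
a = 11
t(q, A) = 4*q
O(L) = 12*L (O(L) = (4*L)*3 = 12*L)
p(c, K) = -6*c (p(c, K) = -12*(c/c)*c/2 = -12*1*c/2 = -6*c)
1/p(h, -64*a) = 1/(-6*(-1612)) = 1/9672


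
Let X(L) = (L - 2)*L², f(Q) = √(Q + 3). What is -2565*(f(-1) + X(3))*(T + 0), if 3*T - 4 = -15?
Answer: 84645 + 9405*√2 ≈ 97946.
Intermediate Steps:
f(Q) = √(3 + Q)
X(L) = L²*(-2 + L) (X(L) = (-2 + L)*L² = L²*(-2 + L))
T = -11/3 (T = 4/3 + (⅓)*(-15) = 4/3 - 5 = -11/3 ≈ -3.6667)
-2565*(f(-1) + X(3))*(T + 0) = -2565*(√(3 - 1) + 3²*(-2 + 3))*(-11/3 + 0) = -2565*(√2 + 9*1)*(-11)/3 = -2565*(√2 + 9)*(-11)/3 = -2565*(9 + √2)*(-11)/3 = -2565*(-33 - 11*√2/3) = 84645 + 9405*√2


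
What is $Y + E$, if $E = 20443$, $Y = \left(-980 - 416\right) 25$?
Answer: $-14457$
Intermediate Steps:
$Y = -34900$ ($Y = \left(-1396\right) 25 = -34900$)
$Y + E = -34900 + 20443 = -14457$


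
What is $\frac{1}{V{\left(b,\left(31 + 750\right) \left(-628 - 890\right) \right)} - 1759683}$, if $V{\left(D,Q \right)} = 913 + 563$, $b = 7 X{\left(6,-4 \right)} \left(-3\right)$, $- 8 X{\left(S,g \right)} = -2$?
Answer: $- \frac{1}{1758207} \approx -5.6876 \cdot 10^{-7}$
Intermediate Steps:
$X{\left(S,g \right)} = \frac{1}{4}$ ($X{\left(S,g \right)} = \left(- \frac{1}{8}\right) \left(-2\right) = \frac{1}{4}$)
$b = - \frac{21}{4}$ ($b = 7 \cdot \frac{1}{4} \left(-3\right) = \frac{7}{4} \left(-3\right) = - \frac{21}{4} \approx -5.25$)
$V{\left(D,Q \right)} = 1476$
$\frac{1}{V{\left(b,\left(31 + 750\right) \left(-628 - 890\right) \right)} - 1759683} = \frac{1}{1476 - 1759683} = \frac{1}{-1758207} = - \frac{1}{1758207}$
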